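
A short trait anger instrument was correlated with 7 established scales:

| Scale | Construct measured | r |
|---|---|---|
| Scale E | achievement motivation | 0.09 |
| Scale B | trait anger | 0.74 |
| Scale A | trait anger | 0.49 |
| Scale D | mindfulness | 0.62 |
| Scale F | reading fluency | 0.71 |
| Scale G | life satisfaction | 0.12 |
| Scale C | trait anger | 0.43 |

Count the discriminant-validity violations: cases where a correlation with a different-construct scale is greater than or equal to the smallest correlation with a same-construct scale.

2

Convergent (same construct = trait anger): Scale B, Scale A, Scale C.
Smallest convergent = 0.43. Discriminant values: 0.09, 0.62, 0.71, 0.12; count ≥ 0.43 → 2.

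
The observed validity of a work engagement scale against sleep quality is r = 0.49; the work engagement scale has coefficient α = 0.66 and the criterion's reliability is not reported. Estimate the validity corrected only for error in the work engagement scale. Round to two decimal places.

Single correction: r_c = r_obs / √r_xx = 0.49 / √0.66 = 0.49 / 0.8124 ≈ 0.60.

0.60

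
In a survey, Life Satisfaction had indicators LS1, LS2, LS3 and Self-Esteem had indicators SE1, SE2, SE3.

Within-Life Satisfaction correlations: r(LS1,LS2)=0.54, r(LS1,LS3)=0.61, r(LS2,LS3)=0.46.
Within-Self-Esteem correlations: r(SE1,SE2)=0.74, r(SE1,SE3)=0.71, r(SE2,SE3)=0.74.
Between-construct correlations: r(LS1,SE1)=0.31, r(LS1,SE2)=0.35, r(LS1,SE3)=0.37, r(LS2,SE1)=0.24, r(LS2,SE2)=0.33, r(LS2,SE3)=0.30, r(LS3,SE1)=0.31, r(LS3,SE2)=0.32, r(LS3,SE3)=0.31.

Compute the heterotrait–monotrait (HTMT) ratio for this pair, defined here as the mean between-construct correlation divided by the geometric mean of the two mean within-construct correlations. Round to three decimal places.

0.504

Between-construct mean = 2.84/9 = 0.3156.
Mean within-LS = 1.61/3 = 0.5367; mean within-SE = 2.19/3 = 0.7300.
Geometric mean = √(0.5367 × 0.7300) = 0.6259.
HTMT = 0.3156 / 0.6259 = 0.504.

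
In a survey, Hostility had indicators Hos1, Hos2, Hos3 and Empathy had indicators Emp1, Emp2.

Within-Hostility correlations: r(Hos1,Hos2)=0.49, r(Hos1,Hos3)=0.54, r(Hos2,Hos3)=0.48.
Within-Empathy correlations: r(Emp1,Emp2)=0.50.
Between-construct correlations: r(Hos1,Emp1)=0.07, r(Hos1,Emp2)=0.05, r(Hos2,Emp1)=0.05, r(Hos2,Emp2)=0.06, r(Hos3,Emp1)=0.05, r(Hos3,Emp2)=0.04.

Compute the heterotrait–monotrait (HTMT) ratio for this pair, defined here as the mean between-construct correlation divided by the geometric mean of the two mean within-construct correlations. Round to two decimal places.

Mean between = 0.32/6 = 0.0533.
Mean within-Hos = 1.51/3 = 0.5033; mean within-Emp = 0.50/1 = 0.5000.
Geometric mean = √(0.5033 × 0.5000) = 0.5016.
HTMT = 0.0533 / 0.5016 = 0.11.

0.11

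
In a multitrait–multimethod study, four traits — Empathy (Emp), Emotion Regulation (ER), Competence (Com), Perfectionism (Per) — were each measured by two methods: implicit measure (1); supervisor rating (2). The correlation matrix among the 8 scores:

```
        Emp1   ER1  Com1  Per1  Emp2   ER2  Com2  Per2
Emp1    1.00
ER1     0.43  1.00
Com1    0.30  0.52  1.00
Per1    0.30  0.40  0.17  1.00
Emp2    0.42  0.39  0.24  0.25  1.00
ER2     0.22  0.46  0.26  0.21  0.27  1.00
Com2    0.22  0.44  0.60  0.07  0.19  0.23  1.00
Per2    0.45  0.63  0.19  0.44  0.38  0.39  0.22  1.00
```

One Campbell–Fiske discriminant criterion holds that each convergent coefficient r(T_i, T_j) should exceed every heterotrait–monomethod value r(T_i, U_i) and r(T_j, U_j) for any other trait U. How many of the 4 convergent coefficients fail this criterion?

Checking each validity diagonal entry against its comparison values:
Emp (methods 1·2): 0.42 vs {0.43, 0.27, 0.30, 0.19, 0.30, 0.38} → fail.
ER (methods 1·2): 0.46 vs {0.43, 0.27, 0.52, 0.23, 0.40, 0.39} → fail.
Com (methods 1·2): 0.60 vs {0.30, 0.19, 0.52, 0.23, 0.17, 0.22} → pass.
Per (methods 1·2): 0.44 vs {0.30, 0.38, 0.40, 0.39, 0.17, 0.22} → pass.
2 of 4 fail.

2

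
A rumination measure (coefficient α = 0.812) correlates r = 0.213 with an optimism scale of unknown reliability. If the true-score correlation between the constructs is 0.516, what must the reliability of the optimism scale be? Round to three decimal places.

r_true = r_obs / √(r_xx · r_yy) ⇒ 0.516 = 0.213 / √(0.812 · r_yy).
√(0.812 · r_yy) = 0.213 / 0.516 = 0.4128; 0.812 · r_yy = 0.1704; r_yy = 0.1704 / 0.812 ≈ 0.210.

0.210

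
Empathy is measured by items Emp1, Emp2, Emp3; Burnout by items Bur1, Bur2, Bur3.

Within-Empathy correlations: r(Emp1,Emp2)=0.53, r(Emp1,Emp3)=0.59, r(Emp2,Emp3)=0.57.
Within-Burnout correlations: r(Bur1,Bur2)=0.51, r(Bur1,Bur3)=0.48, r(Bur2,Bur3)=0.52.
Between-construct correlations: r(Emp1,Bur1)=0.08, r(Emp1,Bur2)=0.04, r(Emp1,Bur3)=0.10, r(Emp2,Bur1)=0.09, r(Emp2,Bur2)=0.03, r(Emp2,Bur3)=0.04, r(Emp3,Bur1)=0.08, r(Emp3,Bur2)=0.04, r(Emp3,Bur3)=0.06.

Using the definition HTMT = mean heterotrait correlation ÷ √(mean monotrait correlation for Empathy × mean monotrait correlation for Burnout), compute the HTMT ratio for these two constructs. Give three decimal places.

0.117

Mean between = 0.56/9 = 0.0622.
Mean within-Emp = 1.69/3 = 0.5633; mean within-Bur = 1.51/3 = 0.5033.
Geometric mean = √(0.5633 × 0.5033) = 0.5325.
HTMT = 0.0622 / 0.5325 = 0.117.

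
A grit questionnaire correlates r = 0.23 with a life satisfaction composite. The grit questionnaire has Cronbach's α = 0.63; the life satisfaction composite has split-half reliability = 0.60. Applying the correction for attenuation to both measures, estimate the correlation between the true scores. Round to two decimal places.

0.37

r_true = r_obs / √(r_xx · r_yy) = 0.23 / √(0.63 × 0.60) = 0.23 / √0.3780 = 0.23 / 0.6148 ≈ 0.37.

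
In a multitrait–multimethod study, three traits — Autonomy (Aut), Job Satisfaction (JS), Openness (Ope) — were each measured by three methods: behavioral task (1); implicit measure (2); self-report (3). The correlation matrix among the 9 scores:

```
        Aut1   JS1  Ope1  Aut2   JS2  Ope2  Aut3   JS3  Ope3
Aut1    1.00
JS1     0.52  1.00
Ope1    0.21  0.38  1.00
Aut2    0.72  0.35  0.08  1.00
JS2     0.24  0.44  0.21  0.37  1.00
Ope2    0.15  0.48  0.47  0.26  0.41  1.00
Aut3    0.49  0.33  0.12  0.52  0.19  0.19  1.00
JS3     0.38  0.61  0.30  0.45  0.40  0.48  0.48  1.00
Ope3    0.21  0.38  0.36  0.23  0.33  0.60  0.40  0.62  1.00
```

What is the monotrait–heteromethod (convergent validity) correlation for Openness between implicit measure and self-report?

Same trait (Ope), different methods: r(Ope2, Ope3) = 0.60.

0.60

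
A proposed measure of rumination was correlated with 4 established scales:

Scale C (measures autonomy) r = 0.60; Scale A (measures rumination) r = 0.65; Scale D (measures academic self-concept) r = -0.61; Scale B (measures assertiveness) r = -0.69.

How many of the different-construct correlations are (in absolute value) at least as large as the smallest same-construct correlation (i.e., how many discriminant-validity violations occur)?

Convergent (same construct = rumination): Scale A.
Smallest convergent = 0.65. Discriminant |r|: 0.60, 0.61, 0.69; count ≥ 0.65 → 1.

1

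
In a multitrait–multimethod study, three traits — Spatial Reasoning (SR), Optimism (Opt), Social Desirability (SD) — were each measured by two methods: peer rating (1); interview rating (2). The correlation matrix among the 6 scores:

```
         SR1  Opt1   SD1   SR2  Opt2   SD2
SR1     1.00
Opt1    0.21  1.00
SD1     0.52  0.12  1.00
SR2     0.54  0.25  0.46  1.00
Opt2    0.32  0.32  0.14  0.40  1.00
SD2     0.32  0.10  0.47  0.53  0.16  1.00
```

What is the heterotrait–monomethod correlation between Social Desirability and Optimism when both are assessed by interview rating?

Different traits, same method: r(SD2, Opt2) = 0.16.

0.16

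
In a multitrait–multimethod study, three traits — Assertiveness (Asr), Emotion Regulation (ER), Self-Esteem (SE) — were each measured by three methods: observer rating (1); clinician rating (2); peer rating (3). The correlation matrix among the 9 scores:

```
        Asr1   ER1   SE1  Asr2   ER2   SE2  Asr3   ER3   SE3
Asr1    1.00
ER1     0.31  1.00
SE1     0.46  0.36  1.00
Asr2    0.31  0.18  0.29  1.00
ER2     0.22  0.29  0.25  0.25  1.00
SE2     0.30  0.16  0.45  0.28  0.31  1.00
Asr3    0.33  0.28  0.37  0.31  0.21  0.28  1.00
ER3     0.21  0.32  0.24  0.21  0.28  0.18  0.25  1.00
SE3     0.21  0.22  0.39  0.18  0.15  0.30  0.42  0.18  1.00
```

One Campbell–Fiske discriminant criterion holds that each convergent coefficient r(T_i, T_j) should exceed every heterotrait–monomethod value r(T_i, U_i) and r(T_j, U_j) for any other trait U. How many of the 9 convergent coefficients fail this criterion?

Checking each validity diagonal entry against its comparison values:
Asr (methods 1·2): 0.31 vs {0.31, 0.25, 0.46, 0.28} → fail.
Asr (methods 1·3): 0.33 vs {0.31, 0.25, 0.46, 0.42} → fail.
Asr (methods 2·3): 0.31 vs {0.25, 0.25, 0.28, 0.42} → fail.
ER (methods 1·2): 0.29 vs {0.31, 0.25, 0.36, 0.31} → fail.
ER (methods 1·3): 0.32 vs {0.31, 0.25, 0.36, 0.18} → fail.
ER (methods 2·3): 0.28 vs {0.25, 0.25, 0.31, 0.18} → fail.
SE (methods 1·2): 0.45 vs {0.46, 0.28, 0.36, 0.31} → fail.
SE (methods 1·3): 0.39 vs {0.46, 0.42, 0.36, 0.18} → fail.
SE (methods 2·3): 0.30 vs {0.28, 0.42, 0.31, 0.18} → fail.
9 of 9 fail.

9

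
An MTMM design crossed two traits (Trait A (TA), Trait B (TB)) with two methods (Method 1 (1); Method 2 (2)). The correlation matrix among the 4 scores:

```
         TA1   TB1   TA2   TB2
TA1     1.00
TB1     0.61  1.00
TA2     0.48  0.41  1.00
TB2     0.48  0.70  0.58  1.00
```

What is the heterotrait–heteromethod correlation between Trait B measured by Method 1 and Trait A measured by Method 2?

Different traits and methods: r(TB1, TA2) = 0.41.

0.41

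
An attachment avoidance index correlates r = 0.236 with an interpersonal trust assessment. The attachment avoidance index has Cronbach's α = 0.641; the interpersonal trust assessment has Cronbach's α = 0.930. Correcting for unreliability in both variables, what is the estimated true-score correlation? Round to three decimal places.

r_true = r_obs / √(r_xx · r_yy) = 0.236 / √(0.641 × 0.930) = 0.236 / √0.596130 = 0.236 / 0.7721 ≈ 0.306.

0.306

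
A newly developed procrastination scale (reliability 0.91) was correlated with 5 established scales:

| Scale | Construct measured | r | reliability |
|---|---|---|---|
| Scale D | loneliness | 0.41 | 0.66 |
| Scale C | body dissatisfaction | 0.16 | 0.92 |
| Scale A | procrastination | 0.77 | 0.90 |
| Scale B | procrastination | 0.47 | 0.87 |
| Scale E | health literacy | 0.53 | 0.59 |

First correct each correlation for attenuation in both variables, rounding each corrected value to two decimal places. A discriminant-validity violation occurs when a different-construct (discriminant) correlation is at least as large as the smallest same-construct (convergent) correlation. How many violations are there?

Disattenuated r (r / √(r_scale · r_new)):
  Scale D (disc): 0.41 / √(0.66·0.91) = 0.53
  Scale C (disc): 0.16 / √(0.92·0.91) = 0.17
  Scale A (conv): 0.77 / √(0.90·0.91) = 0.85
  Scale B (conv): 0.47 / √(0.87·0.91) = 0.53
  Scale E (disc): 0.53 / √(0.59·0.91) = 0.72
Smallest convergent = 0.53. Discriminant values: 0.53, 0.17, 0.72; count ≥ 0.53 → 2.

2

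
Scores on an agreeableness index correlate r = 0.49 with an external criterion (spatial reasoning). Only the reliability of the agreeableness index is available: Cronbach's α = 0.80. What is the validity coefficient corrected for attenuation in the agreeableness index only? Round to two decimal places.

0.55

Single correction: r_c = r_obs / √r_xx = 0.49 / √0.80 = 0.49 / 0.8944 ≈ 0.55.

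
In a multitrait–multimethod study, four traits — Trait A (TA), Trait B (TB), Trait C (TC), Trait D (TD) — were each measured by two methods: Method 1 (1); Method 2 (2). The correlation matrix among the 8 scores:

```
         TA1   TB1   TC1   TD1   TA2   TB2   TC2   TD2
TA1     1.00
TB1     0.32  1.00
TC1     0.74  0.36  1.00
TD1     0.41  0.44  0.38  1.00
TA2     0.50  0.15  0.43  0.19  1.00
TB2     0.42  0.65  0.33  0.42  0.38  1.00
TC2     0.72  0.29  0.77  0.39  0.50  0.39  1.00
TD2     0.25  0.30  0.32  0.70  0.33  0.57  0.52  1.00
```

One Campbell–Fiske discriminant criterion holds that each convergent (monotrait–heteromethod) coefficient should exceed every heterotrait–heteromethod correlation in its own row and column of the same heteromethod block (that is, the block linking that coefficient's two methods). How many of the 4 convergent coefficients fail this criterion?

1

Each convergent coefficient versus the relevant comparison correlations:
TA (methods 1·2): 0.50 vs {0.42, 0.15, 0.72, 0.43, 0.25, 0.19} → fail.
TB (methods 1·2): 0.65 vs {0.15, 0.42, 0.29, 0.33, 0.30, 0.42} → pass.
TC (methods 1·2): 0.77 vs {0.43, 0.72, 0.33, 0.29, 0.32, 0.39} → pass.
TD (methods 1·2): 0.70 vs {0.19, 0.25, 0.42, 0.30, 0.39, 0.32} → pass.
1 of 4 fail.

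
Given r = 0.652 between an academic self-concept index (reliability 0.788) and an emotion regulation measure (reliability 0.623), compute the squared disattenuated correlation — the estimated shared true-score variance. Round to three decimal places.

Disattenuated r = 0.652 / √(0.788 × 0.623) = 0.652 / 0.7007 = 0.9305.
Shared true-score variance = 0.9305² = 0.8658 ≈ 0.866.

0.866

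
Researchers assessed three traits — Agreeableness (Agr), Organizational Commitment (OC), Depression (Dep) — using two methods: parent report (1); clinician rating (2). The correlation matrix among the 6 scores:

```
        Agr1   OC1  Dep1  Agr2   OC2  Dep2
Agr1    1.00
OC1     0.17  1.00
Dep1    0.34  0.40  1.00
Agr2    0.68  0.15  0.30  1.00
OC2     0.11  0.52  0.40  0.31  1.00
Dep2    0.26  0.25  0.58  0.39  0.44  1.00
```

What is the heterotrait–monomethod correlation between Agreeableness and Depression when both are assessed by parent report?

0.34

Different traits, same method: r(Agr1, Dep1) = 0.34.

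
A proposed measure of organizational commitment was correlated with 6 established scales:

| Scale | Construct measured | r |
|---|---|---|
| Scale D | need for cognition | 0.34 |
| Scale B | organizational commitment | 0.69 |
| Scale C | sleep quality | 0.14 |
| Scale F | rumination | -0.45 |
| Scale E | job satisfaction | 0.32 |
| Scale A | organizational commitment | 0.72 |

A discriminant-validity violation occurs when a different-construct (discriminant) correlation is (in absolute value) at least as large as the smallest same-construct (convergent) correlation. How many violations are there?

Convergent (same construct = organizational commitment): Scale B, Scale A.
Smallest convergent = 0.69. Discriminant |r|: 0.34, 0.14, 0.45, 0.32; count ≥ 0.69 → 0.

0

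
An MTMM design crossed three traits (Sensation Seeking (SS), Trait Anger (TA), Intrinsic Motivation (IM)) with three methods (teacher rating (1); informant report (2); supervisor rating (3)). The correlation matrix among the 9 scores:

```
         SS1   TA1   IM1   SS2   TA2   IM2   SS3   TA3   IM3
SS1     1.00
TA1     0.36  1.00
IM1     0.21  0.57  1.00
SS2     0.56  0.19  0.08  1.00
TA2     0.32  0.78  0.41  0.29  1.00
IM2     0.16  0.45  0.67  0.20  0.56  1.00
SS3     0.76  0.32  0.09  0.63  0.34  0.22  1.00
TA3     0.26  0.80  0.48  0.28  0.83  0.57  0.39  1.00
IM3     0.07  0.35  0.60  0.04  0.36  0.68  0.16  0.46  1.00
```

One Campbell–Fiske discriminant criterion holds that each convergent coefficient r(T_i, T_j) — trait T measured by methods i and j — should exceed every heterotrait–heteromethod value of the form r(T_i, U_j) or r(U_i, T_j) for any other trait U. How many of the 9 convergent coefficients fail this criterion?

0

Convergent coefficients and their comparison sets:
SS (methods 1·2): 0.56 vs {0.32, 0.19, 0.16, 0.08} → pass.
SS (methods 1·3): 0.76 vs {0.26, 0.32, 0.07, 0.09} → pass.
SS (methods 2·3): 0.63 vs {0.28, 0.34, 0.04, 0.22} → pass.
TA (methods 1·2): 0.78 vs {0.19, 0.32, 0.45, 0.41} → pass.
TA (methods 1·3): 0.80 vs {0.32, 0.26, 0.35, 0.48} → pass.
TA (methods 2·3): 0.83 vs {0.34, 0.28, 0.36, 0.57} → pass.
IM (methods 1·2): 0.67 vs {0.08, 0.16, 0.41, 0.45} → pass.
IM (methods 1·3): 0.60 vs {0.09, 0.07, 0.48, 0.35} → pass.
IM (methods 2·3): 0.68 vs {0.22, 0.04, 0.57, 0.36} → pass.
0 of 9 fail.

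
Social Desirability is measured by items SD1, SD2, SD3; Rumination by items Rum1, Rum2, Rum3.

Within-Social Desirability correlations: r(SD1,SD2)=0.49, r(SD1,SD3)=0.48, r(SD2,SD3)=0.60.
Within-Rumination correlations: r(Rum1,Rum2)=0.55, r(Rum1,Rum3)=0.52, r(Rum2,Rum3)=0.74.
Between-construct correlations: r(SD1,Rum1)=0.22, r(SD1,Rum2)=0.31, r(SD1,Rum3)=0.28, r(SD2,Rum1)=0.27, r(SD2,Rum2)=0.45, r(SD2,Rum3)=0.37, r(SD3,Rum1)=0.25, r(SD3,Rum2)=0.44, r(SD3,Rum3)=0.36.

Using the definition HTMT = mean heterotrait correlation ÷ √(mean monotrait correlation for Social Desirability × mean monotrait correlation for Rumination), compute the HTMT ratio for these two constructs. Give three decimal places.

Between-construct mean = 2.95/9 = 0.3278.
Mean within-SD = 1.57/3 = 0.5233; mean within-Rum = 1.81/3 = 0.6033.
Geometric mean = √(0.5233 × 0.6033) = 0.5619.
HTMT = 0.3278 / 0.5619 = 0.583.

0.583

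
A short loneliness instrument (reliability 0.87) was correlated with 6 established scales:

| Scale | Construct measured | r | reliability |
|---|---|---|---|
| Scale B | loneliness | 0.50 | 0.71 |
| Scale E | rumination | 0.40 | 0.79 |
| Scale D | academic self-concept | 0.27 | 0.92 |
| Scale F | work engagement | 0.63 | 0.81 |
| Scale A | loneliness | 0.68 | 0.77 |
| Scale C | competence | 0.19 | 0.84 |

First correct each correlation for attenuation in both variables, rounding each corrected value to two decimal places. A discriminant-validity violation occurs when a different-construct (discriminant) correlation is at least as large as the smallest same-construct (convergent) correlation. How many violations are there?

Disattenuated r (r / √(r_scale · r_new)):
  Scale B (conv): 0.50 / √(0.71·0.87) = 0.64
  Scale E (disc): 0.40 / √(0.79·0.87) = 0.48
  Scale D (disc): 0.27 / √(0.92·0.87) = 0.30
  Scale F (disc): 0.63 / √(0.81·0.87) = 0.75
  Scale A (conv): 0.68 / √(0.77·0.87) = 0.83
  Scale C (disc): 0.19 / √(0.84·0.87) = 0.22
Smallest convergent = 0.64. Discriminant values: 0.48, 0.30, 0.75, 0.22; count ≥ 0.64 → 1.

1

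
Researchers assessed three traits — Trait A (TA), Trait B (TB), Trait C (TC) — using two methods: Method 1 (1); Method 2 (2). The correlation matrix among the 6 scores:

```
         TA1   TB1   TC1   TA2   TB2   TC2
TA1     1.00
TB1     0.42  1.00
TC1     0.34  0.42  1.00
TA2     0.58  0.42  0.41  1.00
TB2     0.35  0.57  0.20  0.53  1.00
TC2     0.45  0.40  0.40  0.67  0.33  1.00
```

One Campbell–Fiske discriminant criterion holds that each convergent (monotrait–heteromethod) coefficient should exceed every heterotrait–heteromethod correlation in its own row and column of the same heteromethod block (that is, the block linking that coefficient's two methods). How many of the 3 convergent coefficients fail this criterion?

1

Each convergent coefficient versus the relevant comparison correlations:
TA (methods 1·2): 0.58 vs {0.35, 0.42, 0.45, 0.41} → pass.
TB (methods 1·2): 0.57 vs {0.42, 0.35, 0.40, 0.20} → pass.
TC (methods 1·2): 0.40 vs {0.41, 0.45, 0.20, 0.40} → fail.
1 of 3 fail.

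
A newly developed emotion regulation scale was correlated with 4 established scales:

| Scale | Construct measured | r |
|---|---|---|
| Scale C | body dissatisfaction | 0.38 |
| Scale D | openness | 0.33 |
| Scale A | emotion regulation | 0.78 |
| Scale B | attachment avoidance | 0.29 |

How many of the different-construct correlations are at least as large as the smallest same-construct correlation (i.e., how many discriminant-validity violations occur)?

Convergent (same construct = emotion regulation): Scale A.
Smallest convergent = 0.78. Discriminant values: 0.38, 0.33, 0.29; count ≥ 0.78 → 0.

0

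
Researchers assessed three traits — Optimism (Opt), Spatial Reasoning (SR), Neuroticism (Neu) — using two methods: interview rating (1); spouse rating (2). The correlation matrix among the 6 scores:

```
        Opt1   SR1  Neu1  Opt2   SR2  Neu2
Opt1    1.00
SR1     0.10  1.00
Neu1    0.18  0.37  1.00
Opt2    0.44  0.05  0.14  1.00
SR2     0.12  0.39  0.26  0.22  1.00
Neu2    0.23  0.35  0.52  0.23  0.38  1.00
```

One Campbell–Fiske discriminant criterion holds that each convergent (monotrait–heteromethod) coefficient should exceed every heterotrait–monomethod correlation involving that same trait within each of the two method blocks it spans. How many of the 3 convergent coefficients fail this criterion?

0

Checking each validity diagonal entry against its comparison values:
Opt (methods 1·2): 0.44 vs {0.10, 0.22, 0.18, 0.23} → pass.
SR (methods 1·2): 0.39 vs {0.10, 0.22, 0.37, 0.38} → pass.
Neu (methods 1·2): 0.52 vs {0.18, 0.23, 0.37, 0.38} → pass.
0 of 3 fail.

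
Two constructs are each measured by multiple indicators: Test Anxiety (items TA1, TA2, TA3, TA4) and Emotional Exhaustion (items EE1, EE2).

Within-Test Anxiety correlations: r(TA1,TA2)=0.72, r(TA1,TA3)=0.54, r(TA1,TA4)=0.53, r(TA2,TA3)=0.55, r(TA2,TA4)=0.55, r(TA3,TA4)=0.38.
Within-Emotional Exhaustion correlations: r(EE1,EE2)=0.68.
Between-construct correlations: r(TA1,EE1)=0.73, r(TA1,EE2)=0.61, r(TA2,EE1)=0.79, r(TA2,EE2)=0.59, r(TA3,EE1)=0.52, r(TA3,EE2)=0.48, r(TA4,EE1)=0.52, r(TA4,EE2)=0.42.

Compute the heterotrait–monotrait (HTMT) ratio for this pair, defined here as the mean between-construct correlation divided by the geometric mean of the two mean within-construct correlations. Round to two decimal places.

0.96

Between-construct mean = 4.66/8 = 0.5825.
Mean within-TA = 3.27/6 = 0.5450; mean within-EE = 0.68/1 = 0.6800.
Geometric mean = √(0.5450 × 0.6800) = 0.6088.
HTMT = 0.5825 / 0.6088 = 0.96.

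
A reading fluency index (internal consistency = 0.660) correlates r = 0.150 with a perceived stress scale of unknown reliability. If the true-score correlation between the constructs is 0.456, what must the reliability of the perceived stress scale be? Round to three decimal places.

0.164

r_true = r_obs / √(r_xx · r_yy) ⇒ 0.456 = 0.150 / √(0.660 · r_yy).
√(0.660 · r_yy) = 0.150 / 0.456 = 0.3289; 0.660 · r_yy = 0.1082; r_yy = 0.1082 / 0.660 ≈ 0.164.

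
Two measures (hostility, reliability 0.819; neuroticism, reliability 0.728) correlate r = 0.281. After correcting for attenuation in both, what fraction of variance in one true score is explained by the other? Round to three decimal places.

Disattenuated r = 0.281 / √(0.819 × 0.728) = 0.281 / 0.7722 = 0.3639.
Shared true-score variance = 0.3639² = 0.1324 ≈ 0.132.

0.132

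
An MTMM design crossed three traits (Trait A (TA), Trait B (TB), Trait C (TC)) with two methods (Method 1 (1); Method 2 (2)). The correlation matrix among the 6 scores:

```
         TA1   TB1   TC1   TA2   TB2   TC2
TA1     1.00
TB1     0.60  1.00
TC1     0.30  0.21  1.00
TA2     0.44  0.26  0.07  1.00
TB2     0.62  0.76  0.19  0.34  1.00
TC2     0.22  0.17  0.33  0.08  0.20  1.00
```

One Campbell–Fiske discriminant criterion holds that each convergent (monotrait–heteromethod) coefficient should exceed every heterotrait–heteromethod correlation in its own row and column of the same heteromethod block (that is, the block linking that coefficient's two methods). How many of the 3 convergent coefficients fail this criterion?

1

Convergent coefficients and their comparison sets:
TA (methods 1·2): 0.44 vs {0.62, 0.26, 0.22, 0.07} → fail.
TB (methods 1·2): 0.76 vs {0.26, 0.62, 0.17, 0.19} → pass.
TC (methods 1·2): 0.33 vs {0.07, 0.22, 0.19, 0.17} → pass.
1 of 3 fail.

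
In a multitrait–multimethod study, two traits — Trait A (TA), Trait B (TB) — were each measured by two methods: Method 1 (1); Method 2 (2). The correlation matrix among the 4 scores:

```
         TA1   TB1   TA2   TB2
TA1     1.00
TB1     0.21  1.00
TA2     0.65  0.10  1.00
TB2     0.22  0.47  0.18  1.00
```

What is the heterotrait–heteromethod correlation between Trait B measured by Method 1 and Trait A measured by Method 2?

Different traits and methods: r(TB1, TA2) = 0.10.

0.10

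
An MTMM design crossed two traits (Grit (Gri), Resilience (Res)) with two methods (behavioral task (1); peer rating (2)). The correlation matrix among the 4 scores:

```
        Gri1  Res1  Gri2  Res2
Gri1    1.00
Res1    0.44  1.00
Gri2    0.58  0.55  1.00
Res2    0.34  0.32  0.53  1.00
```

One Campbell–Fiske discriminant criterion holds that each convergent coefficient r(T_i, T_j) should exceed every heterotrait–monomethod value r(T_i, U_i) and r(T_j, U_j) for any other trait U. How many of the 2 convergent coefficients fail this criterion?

Convergent coefficients and their comparison sets:
Gri (methods 1·2): 0.58 vs {0.44, 0.53} → pass.
Res (methods 1·2): 0.32 vs {0.44, 0.53} → fail.
1 of 2 fail.

1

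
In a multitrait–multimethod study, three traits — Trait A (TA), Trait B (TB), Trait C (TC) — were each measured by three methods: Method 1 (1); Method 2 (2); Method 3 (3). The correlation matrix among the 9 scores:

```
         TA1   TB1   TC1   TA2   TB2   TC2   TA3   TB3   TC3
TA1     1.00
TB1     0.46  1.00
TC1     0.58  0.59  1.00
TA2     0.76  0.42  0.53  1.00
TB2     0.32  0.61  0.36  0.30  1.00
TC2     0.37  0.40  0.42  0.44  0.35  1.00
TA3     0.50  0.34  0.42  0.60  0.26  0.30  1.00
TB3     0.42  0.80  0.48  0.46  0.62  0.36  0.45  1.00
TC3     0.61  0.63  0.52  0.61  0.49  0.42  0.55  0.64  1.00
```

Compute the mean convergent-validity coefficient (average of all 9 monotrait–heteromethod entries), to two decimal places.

Convergent values: 0.76, 0.50, 0.60, 0.61, 0.80, 0.62, 0.42, 0.52, 0.42; mean = 5.25/9 = 0.58.

0.58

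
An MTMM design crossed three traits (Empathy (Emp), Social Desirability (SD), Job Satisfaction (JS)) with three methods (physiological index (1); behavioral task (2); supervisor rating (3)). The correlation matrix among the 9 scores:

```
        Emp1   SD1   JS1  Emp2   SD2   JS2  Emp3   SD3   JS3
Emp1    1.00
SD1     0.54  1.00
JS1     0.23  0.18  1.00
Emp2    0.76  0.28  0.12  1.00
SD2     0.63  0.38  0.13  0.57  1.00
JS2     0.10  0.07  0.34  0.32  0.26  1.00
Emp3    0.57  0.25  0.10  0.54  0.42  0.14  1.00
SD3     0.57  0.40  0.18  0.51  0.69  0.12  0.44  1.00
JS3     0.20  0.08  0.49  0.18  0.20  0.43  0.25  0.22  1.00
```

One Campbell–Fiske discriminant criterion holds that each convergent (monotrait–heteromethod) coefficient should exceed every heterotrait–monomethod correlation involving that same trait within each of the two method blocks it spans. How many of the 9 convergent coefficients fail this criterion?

3

Each convergent coefficient versus the relevant comparison correlations:
Emp (methods 1·2): 0.76 vs {0.54, 0.57, 0.23, 0.32} → pass.
Emp (methods 1·3): 0.57 vs {0.54, 0.44, 0.23, 0.25} → pass.
Emp (methods 2·3): 0.54 vs {0.57, 0.44, 0.32, 0.25} → fail.
SD (methods 1·2): 0.38 vs {0.54, 0.57, 0.18, 0.26} → fail.
SD (methods 1·3): 0.40 vs {0.54, 0.44, 0.18, 0.22} → fail.
SD (methods 2·3): 0.69 vs {0.57, 0.44, 0.26, 0.22} → pass.
JS (methods 1·2): 0.34 vs {0.23, 0.32, 0.18, 0.26} → pass.
JS (methods 1·3): 0.49 vs {0.23, 0.25, 0.18, 0.22} → pass.
JS (methods 2·3): 0.43 vs {0.32, 0.25, 0.26, 0.22} → pass.
3 of 9 fail.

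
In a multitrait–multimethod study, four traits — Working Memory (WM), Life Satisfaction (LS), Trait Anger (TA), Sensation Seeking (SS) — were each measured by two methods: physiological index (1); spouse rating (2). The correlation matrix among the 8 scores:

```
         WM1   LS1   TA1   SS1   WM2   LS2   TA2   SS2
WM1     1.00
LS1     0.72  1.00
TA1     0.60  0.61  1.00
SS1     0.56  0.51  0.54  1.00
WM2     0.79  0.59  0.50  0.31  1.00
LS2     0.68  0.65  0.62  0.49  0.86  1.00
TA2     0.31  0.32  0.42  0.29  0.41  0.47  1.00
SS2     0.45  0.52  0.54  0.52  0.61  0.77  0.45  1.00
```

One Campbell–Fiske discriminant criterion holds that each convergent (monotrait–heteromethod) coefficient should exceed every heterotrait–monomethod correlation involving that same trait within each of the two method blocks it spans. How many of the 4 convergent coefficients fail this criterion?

4

Each convergent coefficient versus the relevant comparison correlations:
WM (methods 1·2): 0.79 vs {0.72, 0.86, 0.60, 0.41, 0.56, 0.61} → fail.
LS (methods 1·2): 0.65 vs {0.72, 0.86, 0.61, 0.47, 0.51, 0.77} → fail.
TA (methods 1·2): 0.42 vs {0.60, 0.41, 0.61, 0.47, 0.54, 0.45} → fail.
SS (methods 1·2): 0.52 vs {0.56, 0.61, 0.51, 0.77, 0.54, 0.45} → fail.
4 of 4 fail.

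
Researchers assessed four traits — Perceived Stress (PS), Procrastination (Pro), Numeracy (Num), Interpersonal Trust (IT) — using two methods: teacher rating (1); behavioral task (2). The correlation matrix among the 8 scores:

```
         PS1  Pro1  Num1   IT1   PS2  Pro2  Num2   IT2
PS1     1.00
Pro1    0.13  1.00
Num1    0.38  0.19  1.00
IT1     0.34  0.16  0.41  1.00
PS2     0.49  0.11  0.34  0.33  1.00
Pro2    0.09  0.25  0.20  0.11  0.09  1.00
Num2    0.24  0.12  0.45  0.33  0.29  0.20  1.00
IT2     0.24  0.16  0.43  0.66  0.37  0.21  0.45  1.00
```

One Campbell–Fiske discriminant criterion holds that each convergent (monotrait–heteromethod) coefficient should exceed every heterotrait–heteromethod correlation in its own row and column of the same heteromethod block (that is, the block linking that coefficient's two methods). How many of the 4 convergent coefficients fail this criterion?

Convergent coefficients and their comparison sets:
PS (methods 1·2): 0.49 vs {0.09, 0.11, 0.24, 0.34, 0.24, 0.33} → pass.
Pro (methods 1·2): 0.25 vs {0.11, 0.09, 0.12, 0.20, 0.16, 0.11} → pass.
Num (methods 1·2): 0.45 vs {0.34, 0.24, 0.20, 0.12, 0.43, 0.33} → pass.
IT (methods 1·2): 0.66 vs {0.33, 0.24, 0.11, 0.16, 0.33, 0.43} → pass.
0 of 4 fail.

0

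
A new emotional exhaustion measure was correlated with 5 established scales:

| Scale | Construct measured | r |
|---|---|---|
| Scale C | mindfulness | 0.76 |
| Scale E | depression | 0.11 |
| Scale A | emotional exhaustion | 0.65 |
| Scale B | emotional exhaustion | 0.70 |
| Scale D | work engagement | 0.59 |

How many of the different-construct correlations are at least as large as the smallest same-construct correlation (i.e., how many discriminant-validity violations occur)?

1

Convergent (same construct = emotional exhaustion): Scale A, Scale B.
Smallest convergent = 0.65. Discriminant values: 0.76, 0.11, 0.59; count ≥ 0.65 → 1.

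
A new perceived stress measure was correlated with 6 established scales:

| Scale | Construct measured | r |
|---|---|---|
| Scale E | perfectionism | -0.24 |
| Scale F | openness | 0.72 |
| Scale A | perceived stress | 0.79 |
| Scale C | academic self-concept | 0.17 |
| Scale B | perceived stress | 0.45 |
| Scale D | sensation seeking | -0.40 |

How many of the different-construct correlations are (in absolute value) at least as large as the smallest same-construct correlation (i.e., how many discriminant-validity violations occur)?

1

Convergent (same construct = perceived stress): Scale A, Scale B.
Smallest convergent = 0.45. Discriminant |r|: 0.24, 0.72, 0.17, 0.40; count ≥ 0.45 → 1.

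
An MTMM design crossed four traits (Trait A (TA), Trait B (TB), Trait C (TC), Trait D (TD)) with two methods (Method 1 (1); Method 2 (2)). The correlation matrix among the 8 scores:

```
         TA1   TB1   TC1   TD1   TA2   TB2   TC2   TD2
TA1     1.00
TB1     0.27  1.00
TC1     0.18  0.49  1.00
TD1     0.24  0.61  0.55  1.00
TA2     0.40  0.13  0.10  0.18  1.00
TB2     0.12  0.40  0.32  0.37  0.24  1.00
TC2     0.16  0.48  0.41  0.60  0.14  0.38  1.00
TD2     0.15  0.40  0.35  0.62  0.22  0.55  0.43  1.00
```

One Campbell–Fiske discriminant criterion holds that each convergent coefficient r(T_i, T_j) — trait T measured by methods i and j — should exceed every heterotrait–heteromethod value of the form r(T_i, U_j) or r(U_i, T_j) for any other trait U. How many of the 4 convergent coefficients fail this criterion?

Each convergent coefficient versus the relevant comparison correlations:
TA (methods 1·2): 0.40 vs {0.12, 0.13, 0.16, 0.10, 0.15, 0.18} → pass.
TB (methods 1·2): 0.40 vs {0.13, 0.12, 0.48, 0.32, 0.40, 0.37} → fail.
TC (methods 1·2): 0.41 vs {0.10, 0.16, 0.32, 0.48, 0.35, 0.60} → fail.
TD (methods 1·2): 0.62 vs {0.18, 0.15, 0.37, 0.40, 0.60, 0.35} → pass.
2 of 4 fail.

2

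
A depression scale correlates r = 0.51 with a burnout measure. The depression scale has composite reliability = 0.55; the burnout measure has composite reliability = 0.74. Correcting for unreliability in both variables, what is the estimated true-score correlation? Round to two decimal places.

r_true = r_obs / √(r_xx · r_yy) = 0.51 / √(0.55 × 0.74) = 0.51 / √0.4070 = 0.51 / 0.6380 ≈ 0.80.

0.80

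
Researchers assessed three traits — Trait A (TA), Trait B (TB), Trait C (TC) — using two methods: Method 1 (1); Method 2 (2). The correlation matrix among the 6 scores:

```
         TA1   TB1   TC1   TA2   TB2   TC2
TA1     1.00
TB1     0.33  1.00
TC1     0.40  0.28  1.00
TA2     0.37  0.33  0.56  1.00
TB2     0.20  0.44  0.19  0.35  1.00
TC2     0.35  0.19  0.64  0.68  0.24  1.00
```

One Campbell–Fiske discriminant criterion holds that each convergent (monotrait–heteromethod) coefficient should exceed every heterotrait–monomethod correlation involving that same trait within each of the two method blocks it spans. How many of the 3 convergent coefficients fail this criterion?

Checking each validity diagonal entry against its comparison values:
TA (methods 1·2): 0.37 vs {0.33, 0.35, 0.40, 0.68} → fail.
TB (methods 1·2): 0.44 vs {0.33, 0.35, 0.28, 0.24} → pass.
TC (methods 1·2): 0.64 vs {0.40, 0.68, 0.28, 0.24} → fail.
2 of 3 fail.

2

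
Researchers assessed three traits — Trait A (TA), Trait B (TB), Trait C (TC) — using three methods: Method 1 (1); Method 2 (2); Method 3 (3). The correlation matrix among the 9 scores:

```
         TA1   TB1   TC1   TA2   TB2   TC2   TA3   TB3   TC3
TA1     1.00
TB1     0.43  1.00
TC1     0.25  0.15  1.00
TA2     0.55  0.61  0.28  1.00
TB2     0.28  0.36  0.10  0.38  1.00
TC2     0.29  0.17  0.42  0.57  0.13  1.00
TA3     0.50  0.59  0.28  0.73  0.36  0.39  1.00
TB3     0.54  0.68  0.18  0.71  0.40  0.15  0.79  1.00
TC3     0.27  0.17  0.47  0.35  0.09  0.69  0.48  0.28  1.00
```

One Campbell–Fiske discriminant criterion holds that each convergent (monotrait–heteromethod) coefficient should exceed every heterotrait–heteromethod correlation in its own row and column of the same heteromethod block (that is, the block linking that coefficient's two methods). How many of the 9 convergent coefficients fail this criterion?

4

Convergent coefficients and their comparison sets:
TA (methods 1·2): 0.55 vs {0.28, 0.61, 0.29, 0.28} → fail.
TA (methods 1·3): 0.50 vs {0.54, 0.59, 0.27, 0.28} → fail.
TA (methods 2·3): 0.73 vs {0.71, 0.36, 0.35, 0.39} → pass.
TB (methods 1·2): 0.36 vs {0.61, 0.28, 0.17, 0.10} → fail.
TB (methods 1·3): 0.68 vs {0.59, 0.54, 0.17, 0.18} → pass.
TB (methods 2·3): 0.40 vs {0.36, 0.71, 0.09, 0.15} → fail.
TC (methods 1·2): 0.42 vs {0.28, 0.29, 0.10, 0.17} → pass.
TC (methods 1·3): 0.47 vs {0.28, 0.27, 0.18, 0.17} → pass.
TC (methods 2·3): 0.69 vs {0.39, 0.35, 0.15, 0.09} → pass.
4 of 9 fail.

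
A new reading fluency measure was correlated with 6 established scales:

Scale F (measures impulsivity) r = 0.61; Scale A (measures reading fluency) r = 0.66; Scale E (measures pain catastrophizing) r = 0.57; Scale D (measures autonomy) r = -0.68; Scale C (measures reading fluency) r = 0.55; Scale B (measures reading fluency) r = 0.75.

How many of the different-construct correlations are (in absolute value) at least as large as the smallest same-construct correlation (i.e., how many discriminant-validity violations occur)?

3

Convergent (same construct = reading fluency): Scale A, Scale C, Scale B.
Smallest convergent = 0.55. Discriminant |r|: 0.61, 0.57, 0.68; count ≥ 0.55 → 3.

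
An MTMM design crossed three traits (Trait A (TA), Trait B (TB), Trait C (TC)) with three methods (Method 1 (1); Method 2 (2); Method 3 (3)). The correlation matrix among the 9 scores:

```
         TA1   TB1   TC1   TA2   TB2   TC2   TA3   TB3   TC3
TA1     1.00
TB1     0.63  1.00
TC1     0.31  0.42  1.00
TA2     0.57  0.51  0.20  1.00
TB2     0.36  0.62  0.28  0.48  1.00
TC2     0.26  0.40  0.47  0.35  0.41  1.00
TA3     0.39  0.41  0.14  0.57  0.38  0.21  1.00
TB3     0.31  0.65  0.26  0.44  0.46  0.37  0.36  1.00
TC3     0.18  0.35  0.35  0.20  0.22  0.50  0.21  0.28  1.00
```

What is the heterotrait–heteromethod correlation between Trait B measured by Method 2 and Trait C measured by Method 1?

0.28

Different traits and methods: r(TB2, TC1) = 0.28.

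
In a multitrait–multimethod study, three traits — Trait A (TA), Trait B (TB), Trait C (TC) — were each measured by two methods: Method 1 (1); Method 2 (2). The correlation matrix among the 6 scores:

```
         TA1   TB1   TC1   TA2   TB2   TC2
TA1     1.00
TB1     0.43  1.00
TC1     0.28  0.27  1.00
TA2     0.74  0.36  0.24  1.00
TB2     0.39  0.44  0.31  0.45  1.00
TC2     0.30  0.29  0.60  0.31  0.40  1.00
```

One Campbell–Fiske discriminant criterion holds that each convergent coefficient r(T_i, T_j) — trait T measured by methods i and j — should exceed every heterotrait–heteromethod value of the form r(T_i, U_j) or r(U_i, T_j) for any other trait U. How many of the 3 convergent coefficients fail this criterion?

Each convergent coefficient versus the relevant comparison correlations:
TA (methods 1·2): 0.74 vs {0.39, 0.36, 0.30, 0.24} → pass.
TB (methods 1·2): 0.44 vs {0.36, 0.39, 0.29, 0.31} → pass.
TC (methods 1·2): 0.60 vs {0.24, 0.30, 0.31, 0.29} → pass.
0 of 3 fail.

0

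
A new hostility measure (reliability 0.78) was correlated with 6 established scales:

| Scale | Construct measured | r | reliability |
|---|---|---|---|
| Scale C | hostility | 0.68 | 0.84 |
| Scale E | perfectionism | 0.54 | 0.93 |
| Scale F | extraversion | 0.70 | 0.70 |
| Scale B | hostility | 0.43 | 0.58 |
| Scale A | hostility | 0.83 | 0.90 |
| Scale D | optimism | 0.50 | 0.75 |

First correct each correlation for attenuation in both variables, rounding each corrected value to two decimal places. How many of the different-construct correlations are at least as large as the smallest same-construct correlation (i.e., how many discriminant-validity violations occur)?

2

Disattenuated r (r / √(r_scale · r_new)):
  Scale C (conv): 0.68 / √(0.84·0.78) = 0.84
  Scale E (disc): 0.54 / √(0.93·0.78) = 0.63
  Scale F (disc): 0.70 / √(0.70·0.78) = 0.95
  Scale B (conv): 0.43 / √(0.58·0.78) = 0.64
  Scale A (conv): 0.83 / √(0.90·0.78) = 0.99
  Scale D (disc): 0.50 / √(0.75·0.78) = 0.65
Smallest convergent = 0.64. Discriminant values: 0.63, 0.95, 0.65; count ≥ 0.64 → 2.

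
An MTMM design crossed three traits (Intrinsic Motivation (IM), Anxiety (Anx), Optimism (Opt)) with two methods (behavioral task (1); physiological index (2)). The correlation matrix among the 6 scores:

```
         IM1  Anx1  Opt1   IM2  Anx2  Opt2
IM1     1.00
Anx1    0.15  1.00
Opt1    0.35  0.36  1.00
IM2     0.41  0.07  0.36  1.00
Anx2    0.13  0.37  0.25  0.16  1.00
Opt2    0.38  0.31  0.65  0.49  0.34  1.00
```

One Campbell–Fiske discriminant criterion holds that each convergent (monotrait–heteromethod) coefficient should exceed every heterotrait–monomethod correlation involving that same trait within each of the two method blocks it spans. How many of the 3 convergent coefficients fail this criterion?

1

Convergent coefficients and their comparison sets:
IM (methods 1·2): 0.41 vs {0.15, 0.16, 0.35, 0.49} → fail.
Anx (methods 1·2): 0.37 vs {0.15, 0.16, 0.36, 0.34} → pass.
Opt (methods 1·2): 0.65 vs {0.35, 0.49, 0.36, 0.34} → pass.
1 of 3 fail.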